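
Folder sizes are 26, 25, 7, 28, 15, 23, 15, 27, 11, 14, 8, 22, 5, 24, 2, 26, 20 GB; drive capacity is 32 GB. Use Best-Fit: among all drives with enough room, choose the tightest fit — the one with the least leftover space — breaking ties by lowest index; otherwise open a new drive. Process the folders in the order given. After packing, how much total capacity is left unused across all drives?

54

Put 26 GB in drive 1; 6 GB remain.
Put 25 GB in drive 2; 7 GB remain.
Put 7 GB in drive 2; 0 GB remain.
Put 28 GB in drive 3; 4 GB remain.
Put 15 GB in drive 4; 17 GB remain.
Put 23 GB in drive 5; 9 GB remain.
Put 15 GB in drive 4; 2 GB remain.
Put 27 GB in drive 6; 5 GB remain.
Put 11 GB in drive 7; 21 GB remain.
Put 14 GB in drive 7; 7 GB remain.
Put 8 GB in drive 5; 1 GB remain.
Put 22 GB in drive 8; 10 GB remain.
Put 5 GB in drive 6; 0 GB remain.
Put 24 GB in drive 9; 8 GB remain.
Put 2 GB in drive 4; 0 GB remain.
Put 26 GB in drive 10; 6 GB remain.
Put 20 GB in drive 11; 12 GB remain.
11 drives × 32 GB = 352 GB; used 298 GB; unused 54 GB.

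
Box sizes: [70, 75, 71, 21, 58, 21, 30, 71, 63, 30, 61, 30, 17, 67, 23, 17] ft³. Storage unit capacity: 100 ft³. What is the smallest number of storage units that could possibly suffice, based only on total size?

Total size = 70 + 75 + 71 + 21 + 58 + 21 + 30 + 71 + 63 + 30 + 61 + 30 + 17 + 67 + 23 + 17 = 725 ft³.
⌈725 / 100⌉ = 8.

8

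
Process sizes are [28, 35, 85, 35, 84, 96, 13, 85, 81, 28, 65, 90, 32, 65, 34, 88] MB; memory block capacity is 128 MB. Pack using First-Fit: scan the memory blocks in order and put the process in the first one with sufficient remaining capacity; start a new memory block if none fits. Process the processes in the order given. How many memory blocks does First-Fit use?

10

memory block 1: place 28 MB, 100 MB left
memory block 1: place 35 MB, 65 MB left
memory block 2: place 85 MB, 43 MB left
memory block 1: place 35 MB, 30 MB left
memory block 3: place 84 MB, 44 MB left
memory block 4: place 96 MB, 32 MB left
memory block 1: place 13 MB, 17 MB left
memory block 5: place 85 MB, 43 MB left
memory block 6: place 81 MB, 47 MB left
memory block 2: place 28 MB, 15 MB left
memory block 7: place 65 MB, 63 MB left
memory block 8: place 90 MB, 38 MB left
memory block 3: place 32 MB, 12 MB left
memory block 9: place 65 MB, 63 MB left
memory block 5: place 34 MB, 9 MB left
memory block 10: place 88 MB, 40 MB left
Final memory blocks: [28,35,35,13] [85,28] [84,32] [96] [85,34] [81] [65] [90] [65] [88].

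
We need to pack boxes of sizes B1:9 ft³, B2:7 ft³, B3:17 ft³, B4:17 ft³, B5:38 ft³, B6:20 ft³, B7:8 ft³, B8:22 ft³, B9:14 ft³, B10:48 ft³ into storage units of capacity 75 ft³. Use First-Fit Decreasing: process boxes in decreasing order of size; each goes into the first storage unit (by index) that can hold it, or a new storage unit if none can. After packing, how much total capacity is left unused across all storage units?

25

Sorted descending: 48, 38, 22, 20, 17, 17, 14, 9, 8, 7.
48 ft³ → storage unit 1 (remaining 27 ft³)
38 ft³ → storage unit 2 (remaining 37 ft³)
22 ft³ → storage unit 1 (remaining 5 ft³)
20 ft³ → storage unit 2 (remaining 17 ft³)
17 ft³ → storage unit 2 (remaining 0 ft³)
17 ft³ → storage unit 3 (remaining 58 ft³)
14 ft³ → storage unit 3 (remaining 44 ft³)
9 ft³ → storage unit 3 (remaining 35 ft³)
8 ft³ → storage unit 3 (remaining 27 ft³)
7 ft³ → storage unit 3 (remaining 20 ft³)
3 storage units × 75 ft³ = 225 ft³; used 200 ft³; unused 25 ft³.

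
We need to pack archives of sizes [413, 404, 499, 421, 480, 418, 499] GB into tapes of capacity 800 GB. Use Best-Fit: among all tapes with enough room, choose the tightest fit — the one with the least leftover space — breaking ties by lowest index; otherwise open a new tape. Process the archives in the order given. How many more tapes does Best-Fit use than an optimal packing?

Best-Fit: [413] [404] [499] [421] [480] [418] [499] → 7 tapes.
7 archives exceed 400 GB (half the capacity), and no two of those can share a tape, so at least 7 tapes are needed.
So 7 is already optimal.

0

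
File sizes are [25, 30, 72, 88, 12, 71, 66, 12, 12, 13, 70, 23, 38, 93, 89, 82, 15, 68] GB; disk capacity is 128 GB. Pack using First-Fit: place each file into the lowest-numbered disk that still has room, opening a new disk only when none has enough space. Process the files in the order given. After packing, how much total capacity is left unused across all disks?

Put 25 GB in disk 1; 103 GB remain.
Put 30 GB in disk 1; 73 GB remain.
Put 72 GB in disk 1; 1 GB remain.
Put 88 GB in disk 2; 40 GB remain.
Put 12 GB in disk 2; 28 GB remain.
Put 71 GB in disk 3; 57 GB remain.
Put 66 GB in disk 4; 62 GB remain.
Put 12 GB in disk 2; 16 GB remain.
Put 12 GB in disk 2; 4 GB remain.
Put 13 GB in disk 3; 44 GB remain.
Put 70 GB in disk 5; 58 GB remain.
Put 23 GB in disk 3; 21 GB remain.
Put 38 GB in disk 4; 24 GB remain.
Put 93 GB in disk 6; 35 GB remain.
Put 89 GB in disk 7; 39 GB remain.
Put 82 GB in disk 8; 46 GB remain.
Put 15 GB in disk 3; 6 GB remain.
Put 68 GB in disk 9; 60 GB remain.
9 disks × 128 GB = 1152 GB; used 879 GB; unused 273 GB.

273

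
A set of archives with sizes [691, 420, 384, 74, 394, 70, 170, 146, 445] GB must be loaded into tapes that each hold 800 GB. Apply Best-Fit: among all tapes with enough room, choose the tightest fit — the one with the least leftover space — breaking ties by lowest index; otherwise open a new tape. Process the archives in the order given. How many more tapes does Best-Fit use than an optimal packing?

Best-Fit: [691,74] [420,70,170] [384,394] [146,445] → 4 tapes.
Total size 2794 GB; any packing needs at least ⌈2794/800⌉ = 4 tapes.
So 4 is already optimal.

0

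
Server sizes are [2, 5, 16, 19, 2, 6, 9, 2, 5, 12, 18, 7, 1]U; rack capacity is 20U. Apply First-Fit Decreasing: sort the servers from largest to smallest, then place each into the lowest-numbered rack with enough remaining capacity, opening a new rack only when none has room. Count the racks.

Sorted descending: 19, 18, 16, 12, 9, 7, 6, 5, 5, 2, 2, 2, 1.
rack 1: place 19U, 1U left
rack 2: place 18U, 2U left
rack 3: place 16U, 4U left
rack 4: place 12U, 8U left
rack 5: place 9U, 11U left
rack 4: place 7U, 1U left
rack 5: place 6U, 5U left
rack 5: place 5U, 0U left
rack 6: place 5U, 15U left
rack 2: place 2U, 0U left
rack 3: place 2U, 2U left
rack 3: place 2U, 0U left
rack 1: place 1U, 0U left

6 racks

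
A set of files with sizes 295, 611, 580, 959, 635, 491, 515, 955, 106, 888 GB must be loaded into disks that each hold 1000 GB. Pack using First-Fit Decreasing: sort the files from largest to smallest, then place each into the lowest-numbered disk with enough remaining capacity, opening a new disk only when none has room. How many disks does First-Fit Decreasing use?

8

Sorted descending: 959, 955, 888, 635, 611, 580, 515, 491, 295, 106.
disk 1: place 959 GB, 41 GB left
disk 2: place 955 GB, 45 GB left
disk 3: place 888 GB, 112 GB left
disk 4: place 635 GB, 365 GB left
disk 5: place 611 GB, 389 GB left
disk 6: place 580 GB, 420 GB left
disk 7: place 515 GB, 485 GB left
disk 8: place 491 GB, 509 GB left
disk 4: place 295 GB, 70 GB left
disk 3: place 106 GB, 6 GB left
Final disks: [959] [955] [888,106] [635,295] [611] [580] [515] [491].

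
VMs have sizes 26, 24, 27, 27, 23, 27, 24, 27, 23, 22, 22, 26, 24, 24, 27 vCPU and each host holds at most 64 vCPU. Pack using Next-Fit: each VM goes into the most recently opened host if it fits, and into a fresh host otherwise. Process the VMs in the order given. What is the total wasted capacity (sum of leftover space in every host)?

Put 26 vCPU in host 1; 38 vCPU remain.
Put 24 vCPU in host 1; 14 vCPU remain.
Put 27 vCPU in host 2; 37 vCPU remain.
Put 27 vCPU in host 2; 10 vCPU remain.
Put 23 vCPU in host 3; 41 vCPU remain.
Put 27 vCPU in host 3; 14 vCPU remain.
Put 24 vCPU in host 4; 40 vCPU remain.
Put 27 vCPU in host 4; 13 vCPU remain.
Put 23 vCPU in host 5; 41 vCPU remain.
Put 22 vCPU in host 5; 19 vCPU remain.
Put 22 vCPU in host 6; 42 vCPU remain.
Put 26 vCPU in host 6; 16 vCPU remain.
Put 24 vCPU in host 7; 40 vCPU remain.
Put 24 vCPU in host 7; 16 vCPU remain.
Put 27 vCPU in host 8; 37 vCPU remain.
8 hosts × 64 vCPU = 512 vCPU; used 373 vCPU; unused 139 vCPU.

139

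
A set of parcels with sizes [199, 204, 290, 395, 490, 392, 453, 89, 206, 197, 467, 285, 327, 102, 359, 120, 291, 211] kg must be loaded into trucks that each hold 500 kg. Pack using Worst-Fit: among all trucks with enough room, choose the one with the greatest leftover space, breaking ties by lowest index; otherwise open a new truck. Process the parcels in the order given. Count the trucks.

13

199 kg → truck 1 (remaining 301 kg)
204 kg → truck 1 (remaining 97 kg)
290 kg → truck 2 (remaining 210 kg)
395 kg → truck 3 (remaining 105 kg)
490 kg → truck 4 (remaining 10 kg)
392 kg → truck 5 (remaining 108 kg)
453 kg → truck 6 (remaining 47 kg)
89 kg → truck 2 (remaining 121 kg)
206 kg → truck 7 (remaining 294 kg)
197 kg → truck 7 (remaining 97 kg)
467 kg → truck 8 (remaining 33 kg)
285 kg → truck 9 (remaining 215 kg)
327 kg → truck 10 (remaining 173 kg)
102 kg → truck 9 (remaining 113 kg)
359 kg → truck 11 (remaining 141 kg)
120 kg → truck 10 (remaining 53 kg)
291 kg → truck 12 (remaining 209 kg)
211 kg → truck 13 (remaining 289 kg)
Final trucks: [199,204] [290,89] [395] [490] [392] [453] [206,197] [467] [285,102] [327,120] [359] [291] [211].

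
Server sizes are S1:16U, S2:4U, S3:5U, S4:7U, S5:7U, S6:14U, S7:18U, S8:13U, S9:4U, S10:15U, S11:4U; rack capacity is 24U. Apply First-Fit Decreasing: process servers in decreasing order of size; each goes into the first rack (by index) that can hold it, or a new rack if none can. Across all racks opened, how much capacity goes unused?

Sorted descending: 18, 16, 15, 14, 13, 7, 7, 5, 4, 4, 4.
rack 1: place 18U, 6U left
rack 2: place 16U, 8U left
rack 3: place 15U, 9U left
rack 4: place 14U, 10U left
rack 5: place 13U, 11U left
rack 2: place 7U, 1U left
rack 3: place 7U, 2U left
rack 1: place 5U, 1U left
rack 4: place 4U, 6U left
rack 4: place 4U, 2U left
rack 5: place 4U, 7U left
5 racks × 24U = 120U; used 107U; unused 13U.

13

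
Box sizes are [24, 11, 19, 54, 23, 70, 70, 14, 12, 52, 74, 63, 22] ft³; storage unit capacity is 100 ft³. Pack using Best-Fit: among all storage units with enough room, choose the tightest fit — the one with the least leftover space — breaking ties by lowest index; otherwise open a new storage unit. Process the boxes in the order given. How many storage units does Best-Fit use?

Put 24 ft³ in storage unit 1; 76 ft³ remain.
Put 11 ft³ in storage unit 1; 65 ft³ remain.
Put 19 ft³ in storage unit 1; 46 ft³ remain.
Put 54 ft³ in storage unit 2; 46 ft³ remain.
Put 23 ft³ in storage unit 1; 23 ft³ remain.
Put 70 ft³ in storage unit 3; 30 ft³ remain.
Put 70 ft³ in storage unit 4; 30 ft³ remain.
Put 14 ft³ in storage unit 1; 9 ft³ remain.
Put 12 ft³ in storage unit 3; 18 ft³ remain.
Put 52 ft³ in storage unit 5; 48 ft³ remain.
Put 74 ft³ in storage unit 6; 26 ft³ remain.
Put 63 ft³ in storage unit 7; 37 ft³ remain.
Put 22 ft³ in storage unit 6; 4 ft³ remain.
Final storage units: [24,11,19,23,14] [54] [70,12] [70] [52] [74,22] [63].

7 storage units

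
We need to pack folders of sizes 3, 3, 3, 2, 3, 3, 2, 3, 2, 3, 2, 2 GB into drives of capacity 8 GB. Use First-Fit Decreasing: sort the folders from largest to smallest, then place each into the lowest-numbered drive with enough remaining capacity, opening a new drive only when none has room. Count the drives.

4

Sorted descending: 3, 3, 3, 3, 3, 3, 3, 2, 2, 2, 2, 2.
drive 1: place 3 GB, 5 GB left
drive 1: place 3 GB, 2 GB left
drive 2: place 3 GB, 5 GB left
drive 2: place 3 GB, 2 GB left
drive 3: place 3 GB, 5 GB left
drive 3: place 3 GB, 2 GB left
drive 4: place 3 GB, 5 GB left
drive 1: place 2 GB, 0 GB left
drive 2: place 2 GB, 0 GB left
drive 3: place 2 GB, 0 GB left
drive 4: place 2 GB, 3 GB left
drive 4: place 2 GB, 1 GB left
Final drives: [3,3,2] [3,3,2] [3,3,2] [3,2,2].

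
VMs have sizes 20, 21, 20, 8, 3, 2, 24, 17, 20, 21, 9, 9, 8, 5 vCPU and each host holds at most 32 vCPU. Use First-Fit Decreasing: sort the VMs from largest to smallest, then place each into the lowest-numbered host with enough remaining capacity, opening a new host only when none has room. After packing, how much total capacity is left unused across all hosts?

Sorted descending: 24, 21, 21, 20, 20, 20, 17, 9, 9, 8, 8, 5, 3, 2.
host 1: place 24 vCPU, 8 vCPU left
host 2: place 21 vCPU, 11 vCPU left
host 3: place 21 vCPU, 11 vCPU left
host 4: place 20 vCPU, 12 vCPU left
host 5: place 20 vCPU, 12 vCPU left
host 6: place 20 vCPU, 12 vCPU left
host 7: place 17 vCPU, 15 vCPU left
host 2: place 9 vCPU, 2 vCPU left
host 3: place 9 vCPU, 2 vCPU left
host 1: place 8 vCPU, 0 vCPU left
host 4: place 8 vCPU, 4 vCPU left
host 5: place 5 vCPU, 7 vCPU left
host 4: place 3 vCPU, 1 vCPU left
host 2: place 2 vCPU, 0 vCPU left
7 hosts × 32 vCPU = 224 vCPU; used 187 vCPU; unused 37 vCPU.

37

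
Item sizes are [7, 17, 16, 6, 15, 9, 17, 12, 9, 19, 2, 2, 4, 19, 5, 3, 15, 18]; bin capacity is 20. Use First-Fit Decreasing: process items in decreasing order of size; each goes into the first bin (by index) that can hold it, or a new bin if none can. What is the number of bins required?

Sorted descending: 19, 19, 18, 17, 17, 16, 15, 15, 12, 9, 9, 7, 6, 5, 4, 3, 2, 2.
bin 1: place 19, 1 left
bin 2: place 19, 1 left
bin 3: place 18, 2 left
bin 4: place 17, 3 left
bin 5: place 17, 3 left
bin 6: place 16, 4 left
bin 7: place 15, 5 left
bin 8: place 15, 5 left
bin 9: place 12, 8 left
bin 10: place 9, 11 left
bin 10: place 9, 2 left
bin 9: place 7, 1 left
bin 11: place 6, 14 left
bin 7: place 5, 0 left
bin 6: place 4, 0 left
bin 4: place 3, 0 left
bin 3: place 2, 0 left
bin 5: place 2, 1 left

11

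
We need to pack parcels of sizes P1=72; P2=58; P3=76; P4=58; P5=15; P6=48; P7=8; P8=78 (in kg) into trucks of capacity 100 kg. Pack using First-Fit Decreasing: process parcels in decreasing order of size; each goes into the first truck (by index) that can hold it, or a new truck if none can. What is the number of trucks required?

6

Sorted descending: 78, 76, 72, 58, 58, 48, 15, 8.
Put 78 kg in truck 1; 22 kg remain.
Put 76 kg in truck 2; 24 kg remain.
Put 72 kg in truck 3; 28 kg remain.
Put 58 kg in truck 4; 42 kg remain.
Put 58 kg in truck 5; 42 kg remain.
Put 48 kg in truck 6; 52 kg remain.
Put 15 kg in truck 1; 7 kg remain.
Put 8 kg in truck 2; 16 kg remain.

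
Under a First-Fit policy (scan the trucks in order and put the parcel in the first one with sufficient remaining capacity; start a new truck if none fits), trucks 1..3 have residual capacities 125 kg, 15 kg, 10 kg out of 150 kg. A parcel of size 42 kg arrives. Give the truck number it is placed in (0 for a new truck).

1

Trucks with room: truck 1 (125 kg).
The first with room is truck 1.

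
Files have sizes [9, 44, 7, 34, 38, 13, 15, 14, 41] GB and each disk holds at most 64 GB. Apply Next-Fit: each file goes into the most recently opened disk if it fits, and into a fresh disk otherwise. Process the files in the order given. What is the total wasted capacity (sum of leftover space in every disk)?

9 GB → disk 1 (remaining 55 GB)
44 GB → disk 1 (remaining 11 GB)
7 GB → disk 1 (remaining 4 GB)
34 GB → disk 2 (remaining 30 GB)
38 GB → disk 3 (remaining 26 GB)
13 GB → disk 3 (remaining 13 GB)
15 GB → disk 4 (remaining 49 GB)
14 GB → disk 4 (remaining 35 GB)
41 GB → disk 5 (remaining 23 GB)
5 disks × 64 GB = 320 GB; used 215 GB; unused 105 GB.

105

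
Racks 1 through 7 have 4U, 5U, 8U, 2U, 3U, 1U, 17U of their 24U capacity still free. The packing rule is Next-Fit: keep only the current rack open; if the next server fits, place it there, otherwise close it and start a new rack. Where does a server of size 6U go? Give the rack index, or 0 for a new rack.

7

Next-Fit only looks at rack 7, which has 17U free.
6U fits there.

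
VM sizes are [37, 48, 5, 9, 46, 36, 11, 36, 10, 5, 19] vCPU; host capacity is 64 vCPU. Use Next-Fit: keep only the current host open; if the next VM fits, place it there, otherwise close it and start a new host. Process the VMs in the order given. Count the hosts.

Put 37 vCPU in host 1; 27 vCPU remain.
Put 48 vCPU in host 2; 16 vCPU remain.
Put 5 vCPU in host 2; 11 vCPU remain.
Put 9 vCPU in host 2; 2 vCPU remain.
Put 46 vCPU in host 3; 18 vCPU remain.
Put 36 vCPU in host 4; 28 vCPU remain.
Put 11 vCPU in host 4; 17 vCPU remain.
Put 36 vCPU in host 5; 28 vCPU remain.
Put 10 vCPU in host 5; 18 vCPU remain.
Put 5 vCPU in host 5; 13 vCPU remain.
Put 19 vCPU in host 6; 45 vCPU remain.
Final hosts: [37] [48,5,9] [46] [36,11] [36,10,5] [19].

6 hosts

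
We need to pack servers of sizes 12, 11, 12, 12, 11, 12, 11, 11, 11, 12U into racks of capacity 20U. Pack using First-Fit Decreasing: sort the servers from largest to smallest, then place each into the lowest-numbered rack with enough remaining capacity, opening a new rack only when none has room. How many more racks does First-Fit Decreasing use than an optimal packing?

0

First-Fit Decreasing: [12] [12] [12] [12] [12] [11] [11] [11] [11] [11] → 10 racks.
10 servers exceed 10U (half the capacity), and no two of those can share a rack, so at least 10 racks are needed.
So 10 is already optimal.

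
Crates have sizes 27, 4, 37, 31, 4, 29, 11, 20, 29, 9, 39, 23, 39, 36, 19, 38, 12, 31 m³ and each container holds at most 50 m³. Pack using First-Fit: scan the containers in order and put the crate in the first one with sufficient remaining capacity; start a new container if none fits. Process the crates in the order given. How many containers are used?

27 m³ → container 1 (remaining 23 m³)
4 m³ → container 1 (remaining 19 m³)
37 m³ → container 2 (remaining 13 m³)
31 m³ → container 3 (remaining 19 m³)
4 m³ → container 1 (remaining 15 m³)
29 m³ → container 4 (remaining 21 m³)
11 m³ → container 1 (remaining 4 m³)
20 m³ → container 4 (remaining 1 m³)
29 m³ → container 5 (remaining 21 m³)
9 m³ → container 2 (remaining 4 m³)
39 m³ → container 6 (remaining 11 m³)
23 m³ → container 7 (remaining 27 m³)
39 m³ → container 8 (remaining 11 m³)
36 m³ → container 9 (remaining 14 m³)
19 m³ → container 3 (remaining 0 m³)
38 m³ → container 10 (remaining 12 m³)
12 m³ → container 5 (remaining 9 m³)
31 m³ → container 11 (remaining 19 m³)

11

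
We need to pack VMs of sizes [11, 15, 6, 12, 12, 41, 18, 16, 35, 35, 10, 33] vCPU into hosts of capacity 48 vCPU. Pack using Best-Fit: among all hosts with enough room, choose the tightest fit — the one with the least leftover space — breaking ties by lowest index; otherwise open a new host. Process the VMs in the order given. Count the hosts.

Put 11 vCPU in host 1; 37 vCPU remain.
Put 15 vCPU in host 1; 22 vCPU remain.
Put 6 vCPU in host 1; 16 vCPU remain.
Put 12 vCPU in host 1; 4 vCPU remain.
Put 12 vCPU in host 2; 36 vCPU remain.
Put 41 vCPU in host 3; 7 vCPU remain.
Put 18 vCPU in host 2; 18 vCPU remain.
Put 16 vCPU in host 2; 2 vCPU remain.
Put 35 vCPU in host 4; 13 vCPU remain.
Put 35 vCPU in host 5; 13 vCPU remain.
Put 10 vCPU in host 4; 3 vCPU remain.
Put 33 vCPU in host 6; 15 vCPU remain.

6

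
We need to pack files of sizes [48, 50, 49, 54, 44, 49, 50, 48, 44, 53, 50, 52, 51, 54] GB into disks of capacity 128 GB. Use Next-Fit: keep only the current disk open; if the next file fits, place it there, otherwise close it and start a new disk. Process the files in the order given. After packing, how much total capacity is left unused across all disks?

48 GB → disk 1 (remaining 80 GB)
50 GB → disk 1 (remaining 30 GB)
49 GB → disk 2 (remaining 79 GB)
54 GB → disk 2 (remaining 25 GB)
44 GB → disk 3 (remaining 84 GB)
49 GB → disk 3 (remaining 35 GB)
50 GB → disk 4 (remaining 78 GB)
48 GB → disk 4 (remaining 30 GB)
44 GB → disk 5 (remaining 84 GB)
53 GB → disk 5 (remaining 31 GB)
50 GB → disk 6 (remaining 78 GB)
52 GB → disk 6 (remaining 26 GB)
51 GB → disk 7 (remaining 77 GB)
54 GB → disk 7 (remaining 23 GB)
7 disks × 128 GB = 896 GB; used 696 GB; unused 200 GB.

200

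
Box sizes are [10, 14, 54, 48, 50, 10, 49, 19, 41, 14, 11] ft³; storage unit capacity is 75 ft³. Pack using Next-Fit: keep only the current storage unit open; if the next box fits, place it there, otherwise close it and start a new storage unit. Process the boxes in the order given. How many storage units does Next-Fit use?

6

storage unit 1: place 10 ft³, 65 ft³ left
storage unit 1: place 14 ft³, 51 ft³ left
storage unit 2: place 54 ft³, 21 ft³ left
storage unit 3: place 48 ft³, 27 ft³ left
storage unit 4: place 50 ft³, 25 ft³ left
storage unit 4: place 10 ft³, 15 ft³ left
storage unit 5: place 49 ft³, 26 ft³ left
storage unit 5: place 19 ft³, 7 ft³ left
storage unit 6: place 41 ft³, 34 ft³ left
storage unit 6: place 14 ft³, 20 ft³ left
storage unit 6: place 11 ft³, 9 ft³ left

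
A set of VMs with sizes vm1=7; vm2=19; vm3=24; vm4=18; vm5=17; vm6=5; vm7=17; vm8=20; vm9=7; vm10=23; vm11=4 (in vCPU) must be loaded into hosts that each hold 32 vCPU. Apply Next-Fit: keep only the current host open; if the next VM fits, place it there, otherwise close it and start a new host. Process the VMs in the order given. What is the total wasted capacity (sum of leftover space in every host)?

host 1: place vm1 (7 vCPU), 25 vCPU left
host 1: place vm2 (19 vCPU), 6 vCPU left
host 2: place vm3 (24 vCPU), 8 vCPU left
host 3: place vm4 (18 vCPU), 14 vCPU left
host 4: place vm5 (17 vCPU), 15 vCPU left
host 4: place vm6 (5 vCPU), 10 vCPU left
host 5: place vm7 (17 vCPU), 15 vCPU left
host 6: place vm8 (20 vCPU), 12 vCPU left
host 6: place vm9 (7 vCPU), 5 vCPU left
host 7: place vm10 (23 vCPU), 9 vCPU left
host 7: place vm11 (4 vCPU), 5 vCPU left
7 hosts × 32 vCPU = 224 vCPU; used 161 vCPU; unused 63 vCPU.

63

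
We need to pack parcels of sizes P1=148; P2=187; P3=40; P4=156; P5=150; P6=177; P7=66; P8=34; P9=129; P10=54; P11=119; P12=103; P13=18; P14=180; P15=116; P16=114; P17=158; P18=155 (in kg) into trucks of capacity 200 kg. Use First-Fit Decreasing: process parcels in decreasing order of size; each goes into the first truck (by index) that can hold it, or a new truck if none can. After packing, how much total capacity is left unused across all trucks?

Sorted descending: 187, 180, 177, 158, 156, 155, 150, 148, 129, 119, 116, 114, 103, 66, 54, 40, 34, 18.
187 kg → truck 1 (remaining 13 kg)
180 kg → truck 2 (remaining 20 kg)
177 kg → truck 3 (remaining 23 kg)
158 kg → truck 4 (remaining 42 kg)
156 kg → truck 5 (remaining 44 kg)
155 kg → truck 6 (remaining 45 kg)
150 kg → truck 7 (remaining 50 kg)
148 kg → truck 8 (remaining 52 kg)
129 kg → truck 9 (remaining 71 kg)
119 kg → truck 10 (remaining 81 kg)
116 kg → truck 11 (remaining 84 kg)
114 kg → truck 12 (remaining 86 kg)
103 kg → truck 13 (remaining 97 kg)
66 kg → truck 9 (remaining 5 kg)
54 kg → truck 10 (remaining 27 kg)
40 kg → truck 4 (remaining 2 kg)
34 kg → truck 5 (remaining 10 kg)
18 kg → truck 2 (remaining 2 kg)
13 trucks × 200 kg = 2600 kg; used 2104 kg; unused 496 kg.

496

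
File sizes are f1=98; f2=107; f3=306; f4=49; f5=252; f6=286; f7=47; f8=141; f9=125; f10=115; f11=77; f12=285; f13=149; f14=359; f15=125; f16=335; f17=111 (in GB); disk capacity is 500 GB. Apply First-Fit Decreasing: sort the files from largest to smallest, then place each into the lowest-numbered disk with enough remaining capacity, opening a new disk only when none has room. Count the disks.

7

Sorted descending: 359, 335, 306, 286, 285, 252, 149, 141, 125, 125, 115, 111, 107, 98, 77, 49, 47.
Put 359 GB in disk 1; 141 GB remain.
Put 335 GB in disk 2; 165 GB remain.
Put 306 GB in disk 3; 194 GB remain.
Put 286 GB in disk 4; 214 GB remain.
Put 285 GB in disk 5; 215 GB remain.
Put 252 GB in disk 6; 248 GB remain.
Put 149 GB in disk 2; 16 GB remain.
Put 141 GB in disk 1; 0 GB remain.
Put 125 GB in disk 3; 69 GB remain.
Put 125 GB in disk 4; 89 GB remain.
Put 115 GB in disk 5; 100 GB remain.
Put 111 GB in disk 6; 137 GB remain.
Put 107 GB in disk 6; 30 GB remain.
Put 98 GB in disk 5; 2 GB remain.
Put 77 GB in disk 4; 12 GB remain.
Put 49 GB in disk 3; 20 GB remain.
Put 47 GB in disk 7; 453 GB remain.
Final disks: [359,141] [335,149] [306,125,49] [286,125,77] [285,115,98] [252,111,107] [47].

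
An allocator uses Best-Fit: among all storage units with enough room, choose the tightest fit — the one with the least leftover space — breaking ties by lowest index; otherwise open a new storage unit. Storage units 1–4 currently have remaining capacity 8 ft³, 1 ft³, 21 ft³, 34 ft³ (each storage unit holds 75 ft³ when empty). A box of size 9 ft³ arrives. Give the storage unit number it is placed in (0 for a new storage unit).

3

Storage units with room: storage unit 3 (21 ft³), storage unit 4 (34 ft³).
Tightest fit is storage unit 3 with 21 ft³ free.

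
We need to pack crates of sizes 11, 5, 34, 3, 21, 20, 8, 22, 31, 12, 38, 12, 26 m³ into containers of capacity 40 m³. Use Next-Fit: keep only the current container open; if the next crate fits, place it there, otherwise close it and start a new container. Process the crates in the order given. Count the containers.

9 containers

container 1: place 11 m³, 29 m³ left
container 1: place 5 m³, 24 m³ left
container 2: place 34 m³, 6 m³ left
container 2: place 3 m³, 3 m³ left
container 3: place 21 m³, 19 m³ left
container 4: place 20 m³, 20 m³ left
container 4: place 8 m³, 12 m³ left
container 5: place 22 m³, 18 m³ left
container 6: place 31 m³, 9 m³ left
container 7: place 12 m³, 28 m³ left
container 8: place 38 m³, 2 m³ left
container 9: place 12 m³, 28 m³ left
container 9: place 26 m³, 2 m³ left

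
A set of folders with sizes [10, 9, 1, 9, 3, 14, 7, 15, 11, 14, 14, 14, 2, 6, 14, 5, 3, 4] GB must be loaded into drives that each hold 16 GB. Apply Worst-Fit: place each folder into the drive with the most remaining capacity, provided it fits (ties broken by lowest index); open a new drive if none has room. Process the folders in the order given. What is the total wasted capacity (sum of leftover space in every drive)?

drive 1: place 10 GB, 6 GB left
drive 2: place 9 GB, 7 GB left
drive 2: place 1 GB, 6 GB left
drive 3: place 9 GB, 7 GB left
drive 3: place 3 GB, 4 GB left
drive 4: place 14 GB, 2 GB left
drive 5: place 7 GB, 9 GB left
drive 6: place 15 GB, 1 GB left
drive 7: place 11 GB, 5 GB left
drive 8: place 14 GB, 2 GB left
drive 9: place 14 GB, 2 GB left
drive 10: place 14 GB, 2 GB left
drive 5: place 2 GB, 7 GB left
drive 5: place 6 GB, 1 GB left
drive 11: place 14 GB, 2 GB left
drive 1: place 5 GB, 1 GB left
drive 2: place 3 GB, 3 GB left
drive 7: place 4 GB, 1 GB left
11 drives × 16 GB = 176 GB; used 155 GB; unused 21 GB.

21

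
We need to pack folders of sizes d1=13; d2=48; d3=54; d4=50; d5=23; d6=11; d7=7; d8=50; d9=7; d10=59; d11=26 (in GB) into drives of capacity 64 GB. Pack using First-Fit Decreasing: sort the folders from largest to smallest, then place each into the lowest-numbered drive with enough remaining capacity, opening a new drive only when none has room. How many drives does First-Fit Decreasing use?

Sorted descending: 59, 54, 50, 50, 48, 26, 23, 13, 11, 7, 7.
Put 59 GB in drive 1; 5 GB remain.
Put 54 GB in drive 2; 10 GB remain.
Put 50 GB in drive 3; 14 GB remain.
Put 50 GB in drive 4; 14 GB remain.
Put 48 GB in drive 5; 16 GB remain.
Put 26 GB in drive 6; 38 GB remain.
Put 23 GB in drive 6; 15 GB remain.
Put 13 GB in drive 3; 1 GB remain.
Put 11 GB in drive 4; 3 GB remain.
Put 7 GB in drive 2; 3 GB remain.
Put 7 GB in drive 5; 9 GB remain.
Final drives: [59] [54,7] [50,13] [50,11] [48,7] [26,23].

6 drives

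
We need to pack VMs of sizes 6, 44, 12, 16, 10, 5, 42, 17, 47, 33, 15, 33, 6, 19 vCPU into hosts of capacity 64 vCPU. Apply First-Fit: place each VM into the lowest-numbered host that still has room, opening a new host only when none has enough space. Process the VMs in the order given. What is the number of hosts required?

6

Put 6 vCPU in host 1; 58 vCPU remain.
Put 44 vCPU in host 1; 14 vCPU remain.
Put 12 vCPU in host 1; 2 vCPU remain.
Put 16 vCPU in host 2; 48 vCPU remain.
Put 10 vCPU in host 2; 38 vCPU remain.
Put 5 vCPU in host 2; 33 vCPU remain.
Put 42 vCPU in host 3; 22 vCPU remain.
Put 17 vCPU in host 2; 16 vCPU remain.
Put 47 vCPU in host 4; 17 vCPU remain.
Put 33 vCPU in host 5; 31 vCPU remain.
Put 15 vCPU in host 2; 1 vCPU remain.
Put 33 vCPU in host 6; 31 vCPU remain.
Put 6 vCPU in host 3; 16 vCPU remain.
Put 19 vCPU in host 5; 12 vCPU remain.
Final hosts: [6,44,12] [16,10,5,17,15] [42,6] [47] [33,19] [33].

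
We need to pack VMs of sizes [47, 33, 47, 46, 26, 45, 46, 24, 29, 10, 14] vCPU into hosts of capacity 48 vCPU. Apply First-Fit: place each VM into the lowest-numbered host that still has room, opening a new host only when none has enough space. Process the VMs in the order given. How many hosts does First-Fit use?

9 hosts

Put 47 vCPU in host 1; 1 vCPU remain.
Put 33 vCPU in host 2; 15 vCPU remain.
Put 47 vCPU in host 3; 1 vCPU remain.
Put 46 vCPU in host 4; 2 vCPU remain.
Put 26 vCPU in host 5; 22 vCPU remain.
Put 45 vCPU in host 6; 3 vCPU remain.
Put 46 vCPU in host 7; 2 vCPU remain.
Put 24 vCPU in host 8; 24 vCPU remain.
Put 29 vCPU in host 9; 19 vCPU remain.
Put 10 vCPU in host 2; 5 vCPU remain.
Put 14 vCPU in host 5; 8 vCPU remain.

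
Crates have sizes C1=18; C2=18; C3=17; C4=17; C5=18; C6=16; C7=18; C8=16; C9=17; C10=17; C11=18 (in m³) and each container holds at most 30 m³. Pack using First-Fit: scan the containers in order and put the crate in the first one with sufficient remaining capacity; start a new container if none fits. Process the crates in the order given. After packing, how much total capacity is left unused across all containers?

C1 (18 m³) → container 1 (remaining 12 m³)
C2 (18 m³) → container 2 (remaining 12 m³)
C3 (17 m³) → container 3 (remaining 13 m³)
C4 (17 m³) → container 4 (remaining 13 m³)
C5 (18 m³) → container 5 (remaining 12 m³)
C6 (16 m³) → container 6 (remaining 14 m³)
C7 (18 m³) → container 7 (remaining 12 m³)
C8 (16 m³) → container 8 (remaining 14 m³)
C9 (17 m³) → container 9 (remaining 13 m³)
C10 (17 m³) → container 10 (remaining 13 m³)
C11 (18 m³) → container 11 (remaining 12 m³)
11 containers × 30 m³ = 330 m³; used 190 m³; unused 140 m³.

140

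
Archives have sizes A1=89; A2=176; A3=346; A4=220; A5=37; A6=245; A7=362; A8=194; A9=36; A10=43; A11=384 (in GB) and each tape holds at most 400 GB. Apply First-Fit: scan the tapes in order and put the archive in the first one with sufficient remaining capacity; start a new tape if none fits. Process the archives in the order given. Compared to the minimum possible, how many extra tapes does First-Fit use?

1

First-Fit: [89,176,37,36,43] [346] [220] [245] [362] [194] [384] → 7 tapes.
Total size 2132 GB; any packing needs at least ⌈2132/400⌉ = 6 tapes.
An optimal packing achieves that bound: [384] [362,37] [346,43] [245,89,36] [220,176] [194] → 6 tapes.
Excess: 7 − 6 = 1.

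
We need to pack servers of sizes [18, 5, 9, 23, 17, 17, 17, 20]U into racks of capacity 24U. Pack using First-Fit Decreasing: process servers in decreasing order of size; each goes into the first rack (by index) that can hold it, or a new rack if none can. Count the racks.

Sorted descending: 23, 20, 18, 17, 17, 17, 9, 5.
Put 23U in rack 1; 1U remain.
Put 20U in rack 2; 4U remain.
Put 18U in rack 3; 6U remain.
Put 17U in rack 4; 7U remain.
Put 17U in rack 5; 7U remain.
Put 17U in rack 6; 7U remain.
Put 9U in rack 7; 15U remain.
Put 5U in rack 3; 1U remain.

7 racks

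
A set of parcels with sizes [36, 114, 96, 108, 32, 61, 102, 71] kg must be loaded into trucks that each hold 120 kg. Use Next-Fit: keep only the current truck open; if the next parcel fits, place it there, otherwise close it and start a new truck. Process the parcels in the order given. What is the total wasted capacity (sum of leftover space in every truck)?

220

36 kg → truck 1 (remaining 84 kg)
114 kg → truck 2 (remaining 6 kg)
96 kg → truck 3 (remaining 24 kg)
108 kg → truck 4 (remaining 12 kg)
32 kg → truck 5 (remaining 88 kg)
61 kg → truck 5 (remaining 27 kg)
102 kg → truck 6 (remaining 18 kg)
71 kg → truck 7 (remaining 49 kg)
7 trucks × 120 kg = 840 kg; used 620 kg; unused 220 kg.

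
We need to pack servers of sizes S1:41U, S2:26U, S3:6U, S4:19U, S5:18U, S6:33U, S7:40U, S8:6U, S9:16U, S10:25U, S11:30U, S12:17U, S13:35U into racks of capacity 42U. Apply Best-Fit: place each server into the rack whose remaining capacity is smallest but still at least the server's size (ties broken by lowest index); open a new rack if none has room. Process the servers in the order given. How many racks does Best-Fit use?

rack 1: place S1 (41U), 1U left
rack 2: place S2 (26U), 16U left
rack 2: place S3 (6U), 10U left
rack 3: place S4 (19U), 23U left
rack 3: place S5 (18U), 5U left
rack 4: place S6 (33U), 9U left
rack 5: place S7 (40U), 2U left
rack 4: place S8 (6U), 3U left
rack 6: place S9 (16U), 26U left
rack 6: place S10 (25U), 1U left
rack 7: place S11 (30U), 12U left
rack 8: place S12 (17U), 25U left
rack 9: place S13 (35U), 7U left

9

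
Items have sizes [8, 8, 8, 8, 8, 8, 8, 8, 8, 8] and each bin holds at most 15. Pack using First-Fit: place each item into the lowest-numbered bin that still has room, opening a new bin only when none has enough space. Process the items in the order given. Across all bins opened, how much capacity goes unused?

8 → bin 1 (remaining 7)
8 → bin 2 (remaining 7)
8 → bin 3 (remaining 7)
8 → bin 4 (remaining 7)
8 → bin 5 (remaining 7)
8 → bin 6 (remaining 7)
8 → bin 7 (remaining 7)
8 → bin 8 (remaining 7)
8 → bin 9 (remaining 7)
8 → bin 10 (remaining 7)
10 bins × 15 = 150; used 80; unused 70.

70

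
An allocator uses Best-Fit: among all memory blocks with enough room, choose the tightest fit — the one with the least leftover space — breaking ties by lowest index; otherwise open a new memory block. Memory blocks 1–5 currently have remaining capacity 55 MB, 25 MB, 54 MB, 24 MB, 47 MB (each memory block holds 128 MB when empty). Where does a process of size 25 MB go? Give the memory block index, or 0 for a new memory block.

Memory blocks with room: memory block 1 (55 MB), memory block 2 (25 MB), memory block 3 (54 MB), memory block 5 (47 MB).
Tightest fit is memory block 2 with 25 MB free.

2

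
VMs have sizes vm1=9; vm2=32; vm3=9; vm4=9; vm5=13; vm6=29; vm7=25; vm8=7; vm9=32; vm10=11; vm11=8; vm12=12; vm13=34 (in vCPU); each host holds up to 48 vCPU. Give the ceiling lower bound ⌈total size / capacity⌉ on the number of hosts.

5 hosts

Total size = 9 + 32 + 9 + 9 + 13 + 29 + 25 + 7 + 32 + 11 + 8 + 12 + 34 = 230 vCPU.
⌈230 / 48⌉ = 5.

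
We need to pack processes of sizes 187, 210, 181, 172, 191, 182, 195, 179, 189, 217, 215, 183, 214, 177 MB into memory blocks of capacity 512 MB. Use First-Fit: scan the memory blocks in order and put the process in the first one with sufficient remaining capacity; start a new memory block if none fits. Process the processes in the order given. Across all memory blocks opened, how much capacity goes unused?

memory block 1: place 187 MB, 325 MB left
memory block 1: place 210 MB, 115 MB left
memory block 2: place 181 MB, 331 MB left
memory block 2: place 172 MB, 159 MB left
memory block 3: place 191 MB, 321 MB left
memory block 3: place 182 MB, 139 MB left
memory block 4: place 195 MB, 317 MB left
memory block 4: place 179 MB, 138 MB left
memory block 5: place 189 MB, 323 MB left
memory block 5: place 217 MB, 106 MB left
memory block 6: place 215 MB, 297 MB left
memory block 6: place 183 MB, 114 MB left
memory block 7: place 214 MB, 298 MB left
memory block 7: place 177 MB, 121 MB left
7 memory blocks × 512 MB = 3584 MB; used 2692 MB; unused 892 MB.

892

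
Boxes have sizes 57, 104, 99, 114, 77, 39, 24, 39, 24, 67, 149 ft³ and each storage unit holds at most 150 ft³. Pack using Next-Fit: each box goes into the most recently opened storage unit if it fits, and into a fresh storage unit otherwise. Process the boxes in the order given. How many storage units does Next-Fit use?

7

57 ft³ → storage unit 1 (remaining 93 ft³)
104 ft³ → storage unit 2 (remaining 46 ft³)
99 ft³ → storage unit 3 (remaining 51 ft³)
114 ft³ → storage unit 4 (remaining 36 ft³)
77 ft³ → storage unit 5 (remaining 73 ft³)
39 ft³ → storage unit 5 (remaining 34 ft³)
24 ft³ → storage unit 5 (remaining 10 ft³)
39 ft³ → storage unit 6 (remaining 111 ft³)
24 ft³ → storage unit 6 (remaining 87 ft³)
67 ft³ → storage unit 6 (remaining 20 ft³)
149 ft³ → storage unit 7 (remaining 1 ft³)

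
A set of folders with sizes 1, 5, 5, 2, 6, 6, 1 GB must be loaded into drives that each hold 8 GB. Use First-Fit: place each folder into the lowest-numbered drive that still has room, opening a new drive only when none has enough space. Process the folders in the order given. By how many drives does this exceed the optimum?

First-Fit: [1,5,2] [5,1] [6] [6] → 4 drives.
Total size 26 GB; any packing needs at least ⌈26/8⌉ = 4 drives.
So 4 is already optimal.

0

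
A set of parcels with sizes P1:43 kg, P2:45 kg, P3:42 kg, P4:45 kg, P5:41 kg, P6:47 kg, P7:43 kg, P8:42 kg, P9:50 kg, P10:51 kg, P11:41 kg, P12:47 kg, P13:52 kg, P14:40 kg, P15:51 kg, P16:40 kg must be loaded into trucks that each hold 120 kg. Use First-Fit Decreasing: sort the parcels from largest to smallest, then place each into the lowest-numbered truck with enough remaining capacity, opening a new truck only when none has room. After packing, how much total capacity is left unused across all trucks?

240

Sorted descending: 52, 51, 51, 50, 47, 47, 45, 45, 43, 43, 42, 42, 41, 41, 40, 40.
truck 1: place 52 kg, 68 kg left
truck 1: place 51 kg, 17 kg left
truck 2: place 51 kg, 69 kg left
truck 2: place 50 kg, 19 kg left
truck 3: place 47 kg, 73 kg left
truck 3: place 47 kg, 26 kg left
truck 4: place 45 kg, 75 kg left
truck 4: place 45 kg, 30 kg left
truck 5: place 43 kg, 77 kg left
truck 5: place 43 kg, 34 kg left
truck 6: place 42 kg, 78 kg left
truck 6: place 42 kg, 36 kg left
truck 7: place 41 kg, 79 kg left
truck 7: place 41 kg, 38 kg left
truck 8: place 40 kg, 80 kg left
truck 8: place 40 kg, 40 kg left
8 trucks × 120 kg = 960 kg; used 720 kg; unused 240 kg.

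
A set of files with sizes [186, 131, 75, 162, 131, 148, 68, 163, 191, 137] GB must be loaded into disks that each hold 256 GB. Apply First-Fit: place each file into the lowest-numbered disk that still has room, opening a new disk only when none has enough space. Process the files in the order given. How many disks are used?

8

disk 1: place 186 GB, 70 GB left
disk 2: place 131 GB, 125 GB left
disk 2: place 75 GB, 50 GB left
disk 3: place 162 GB, 94 GB left
disk 4: place 131 GB, 125 GB left
disk 5: place 148 GB, 108 GB left
disk 1: place 68 GB, 2 GB left
disk 6: place 163 GB, 93 GB left
disk 7: place 191 GB, 65 GB left
disk 8: place 137 GB, 119 GB left
Final disks: [186,68] [131,75] [162] [131] [148] [163] [191] [137].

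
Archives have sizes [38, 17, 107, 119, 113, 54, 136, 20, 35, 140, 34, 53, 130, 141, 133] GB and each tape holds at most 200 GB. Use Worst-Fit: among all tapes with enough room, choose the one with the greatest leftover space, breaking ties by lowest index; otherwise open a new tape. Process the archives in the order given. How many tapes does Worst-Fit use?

8

Put 38 GB in tape 1; 162 GB remain.
Put 17 GB in tape 1; 145 GB remain.
Put 107 GB in tape 1; 38 GB remain.
Put 119 GB in tape 2; 81 GB remain.
Put 113 GB in tape 3; 87 GB remain.
Put 54 GB in tape 3; 33 GB remain.
Put 136 GB in tape 4; 64 GB remain.
Put 20 GB in tape 2; 61 GB remain.
Put 35 GB in tape 4; 29 GB remain.
Put 140 GB in tape 5; 60 GB remain.
Put 34 GB in tape 2; 27 GB remain.
Put 53 GB in tape 5; 7 GB remain.
Put 130 GB in tape 6; 70 GB remain.
Put 141 GB in tape 7; 59 GB remain.
Put 133 GB in tape 8; 67 GB remain.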